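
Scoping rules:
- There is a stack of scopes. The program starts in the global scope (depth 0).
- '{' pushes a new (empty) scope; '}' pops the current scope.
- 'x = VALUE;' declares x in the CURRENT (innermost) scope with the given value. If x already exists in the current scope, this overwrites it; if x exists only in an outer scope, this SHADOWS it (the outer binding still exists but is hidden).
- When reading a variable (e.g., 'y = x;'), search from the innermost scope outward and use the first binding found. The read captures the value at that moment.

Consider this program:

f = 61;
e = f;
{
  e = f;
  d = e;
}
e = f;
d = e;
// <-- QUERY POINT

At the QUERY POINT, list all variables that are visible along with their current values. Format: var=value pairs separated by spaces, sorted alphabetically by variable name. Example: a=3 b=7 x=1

Answer: d=61 e=61 f=61

Derivation:
Step 1: declare f=61 at depth 0
Step 2: declare e=(read f)=61 at depth 0
Step 3: enter scope (depth=1)
Step 4: declare e=(read f)=61 at depth 1
Step 5: declare d=(read e)=61 at depth 1
Step 6: exit scope (depth=0)
Step 7: declare e=(read f)=61 at depth 0
Step 8: declare d=(read e)=61 at depth 0
Visible at query point: d=61 e=61 f=61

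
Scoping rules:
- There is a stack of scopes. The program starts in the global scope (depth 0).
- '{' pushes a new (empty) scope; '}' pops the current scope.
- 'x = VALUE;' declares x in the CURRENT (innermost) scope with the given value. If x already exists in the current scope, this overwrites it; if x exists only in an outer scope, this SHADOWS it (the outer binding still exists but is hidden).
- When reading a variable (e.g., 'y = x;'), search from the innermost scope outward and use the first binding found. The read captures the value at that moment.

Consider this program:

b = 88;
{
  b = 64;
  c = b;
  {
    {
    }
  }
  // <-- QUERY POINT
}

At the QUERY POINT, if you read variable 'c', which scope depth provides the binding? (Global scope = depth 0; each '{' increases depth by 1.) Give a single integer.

Answer: 1

Derivation:
Step 1: declare b=88 at depth 0
Step 2: enter scope (depth=1)
Step 3: declare b=64 at depth 1
Step 4: declare c=(read b)=64 at depth 1
Step 5: enter scope (depth=2)
Step 6: enter scope (depth=3)
Step 7: exit scope (depth=2)
Step 8: exit scope (depth=1)
Visible at query point: b=64 c=64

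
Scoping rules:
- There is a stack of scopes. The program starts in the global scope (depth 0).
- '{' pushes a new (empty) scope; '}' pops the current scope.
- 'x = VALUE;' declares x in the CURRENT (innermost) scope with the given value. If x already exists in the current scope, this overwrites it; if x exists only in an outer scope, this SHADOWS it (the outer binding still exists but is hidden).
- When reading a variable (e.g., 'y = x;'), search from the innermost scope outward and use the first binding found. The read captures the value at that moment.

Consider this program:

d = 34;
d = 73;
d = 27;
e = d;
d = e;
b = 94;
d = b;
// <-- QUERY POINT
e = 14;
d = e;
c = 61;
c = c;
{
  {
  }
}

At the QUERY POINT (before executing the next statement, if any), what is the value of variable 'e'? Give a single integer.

Answer: 27

Derivation:
Step 1: declare d=34 at depth 0
Step 2: declare d=73 at depth 0
Step 3: declare d=27 at depth 0
Step 4: declare e=(read d)=27 at depth 0
Step 5: declare d=(read e)=27 at depth 0
Step 6: declare b=94 at depth 0
Step 7: declare d=(read b)=94 at depth 0
Visible at query point: b=94 d=94 e=27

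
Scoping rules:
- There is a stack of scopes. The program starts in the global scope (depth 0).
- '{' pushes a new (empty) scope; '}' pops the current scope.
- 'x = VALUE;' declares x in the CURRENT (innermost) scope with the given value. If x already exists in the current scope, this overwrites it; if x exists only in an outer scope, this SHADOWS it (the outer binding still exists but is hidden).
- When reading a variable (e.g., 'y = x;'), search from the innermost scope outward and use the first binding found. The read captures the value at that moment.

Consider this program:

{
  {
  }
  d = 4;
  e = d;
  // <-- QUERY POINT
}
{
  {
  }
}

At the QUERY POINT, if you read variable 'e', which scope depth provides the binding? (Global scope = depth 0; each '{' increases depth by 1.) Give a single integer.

Step 1: enter scope (depth=1)
Step 2: enter scope (depth=2)
Step 3: exit scope (depth=1)
Step 4: declare d=4 at depth 1
Step 5: declare e=(read d)=4 at depth 1
Visible at query point: d=4 e=4

Answer: 1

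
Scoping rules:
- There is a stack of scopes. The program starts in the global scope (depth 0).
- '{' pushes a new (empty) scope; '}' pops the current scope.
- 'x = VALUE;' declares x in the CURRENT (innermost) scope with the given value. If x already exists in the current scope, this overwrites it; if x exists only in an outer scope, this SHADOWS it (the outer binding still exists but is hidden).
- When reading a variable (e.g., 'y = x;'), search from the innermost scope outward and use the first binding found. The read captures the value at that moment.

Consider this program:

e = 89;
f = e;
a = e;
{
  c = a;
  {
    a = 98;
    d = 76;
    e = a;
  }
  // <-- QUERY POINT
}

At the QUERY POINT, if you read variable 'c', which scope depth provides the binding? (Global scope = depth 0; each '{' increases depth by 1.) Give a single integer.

Answer: 1

Derivation:
Step 1: declare e=89 at depth 0
Step 2: declare f=(read e)=89 at depth 0
Step 3: declare a=(read e)=89 at depth 0
Step 4: enter scope (depth=1)
Step 5: declare c=(read a)=89 at depth 1
Step 6: enter scope (depth=2)
Step 7: declare a=98 at depth 2
Step 8: declare d=76 at depth 2
Step 9: declare e=(read a)=98 at depth 2
Step 10: exit scope (depth=1)
Visible at query point: a=89 c=89 e=89 f=89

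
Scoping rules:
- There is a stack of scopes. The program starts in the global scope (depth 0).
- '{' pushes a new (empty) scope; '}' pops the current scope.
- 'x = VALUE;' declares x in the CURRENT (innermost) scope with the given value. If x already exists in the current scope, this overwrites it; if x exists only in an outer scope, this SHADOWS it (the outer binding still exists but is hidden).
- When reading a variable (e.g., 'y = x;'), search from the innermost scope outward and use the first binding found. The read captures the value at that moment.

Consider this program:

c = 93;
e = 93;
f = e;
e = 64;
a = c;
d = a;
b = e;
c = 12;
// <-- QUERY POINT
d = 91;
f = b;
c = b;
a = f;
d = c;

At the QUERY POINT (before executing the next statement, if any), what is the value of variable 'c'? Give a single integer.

Answer: 12

Derivation:
Step 1: declare c=93 at depth 0
Step 2: declare e=93 at depth 0
Step 3: declare f=(read e)=93 at depth 0
Step 4: declare e=64 at depth 0
Step 5: declare a=(read c)=93 at depth 0
Step 6: declare d=(read a)=93 at depth 0
Step 7: declare b=(read e)=64 at depth 0
Step 8: declare c=12 at depth 0
Visible at query point: a=93 b=64 c=12 d=93 e=64 f=93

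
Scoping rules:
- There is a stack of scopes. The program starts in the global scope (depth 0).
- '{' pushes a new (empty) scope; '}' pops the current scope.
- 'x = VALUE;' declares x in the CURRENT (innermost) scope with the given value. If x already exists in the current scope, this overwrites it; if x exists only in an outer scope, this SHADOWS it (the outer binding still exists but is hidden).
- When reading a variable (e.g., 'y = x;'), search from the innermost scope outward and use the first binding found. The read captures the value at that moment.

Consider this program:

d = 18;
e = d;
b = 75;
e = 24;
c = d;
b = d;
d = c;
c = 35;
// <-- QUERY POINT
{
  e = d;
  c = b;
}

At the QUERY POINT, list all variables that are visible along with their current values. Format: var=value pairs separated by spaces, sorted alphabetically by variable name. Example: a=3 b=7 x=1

Step 1: declare d=18 at depth 0
Step 2: declare e=(read d)=18 at depth 0
Step 3: declare b=75 at depth 0
Step 4: declare e=24 at depth 0
Step 5: declare c=(read d)=18 at depth 0
Step 6: declare b=(read d)=18 at depth 0
Step 7: declare d=(read c)=18 at depth 0
Step 8: declare c=35 at depth 0
Visible at query point: b=18 c=35 d=18 e=24

Answer: b=18 c=35 d=18 e=24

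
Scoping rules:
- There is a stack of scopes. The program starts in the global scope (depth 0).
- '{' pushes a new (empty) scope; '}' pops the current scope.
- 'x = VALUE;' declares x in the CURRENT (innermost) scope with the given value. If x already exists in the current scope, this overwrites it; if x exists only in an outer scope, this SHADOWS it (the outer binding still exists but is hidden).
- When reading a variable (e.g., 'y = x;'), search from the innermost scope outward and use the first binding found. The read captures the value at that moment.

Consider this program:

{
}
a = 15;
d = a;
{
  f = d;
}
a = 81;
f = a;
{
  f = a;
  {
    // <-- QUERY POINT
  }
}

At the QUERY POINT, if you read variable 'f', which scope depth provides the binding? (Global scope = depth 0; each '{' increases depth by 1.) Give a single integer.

Step 1: enter scope (depth=1)
Step 2: exit scope (depth=0)
Step 3: declare a=15 at depth 0
Step 4: declare d=(read a)=15 at depth 0
Step 5: enter scope (depth=1)
Step 6: declare f=(read d)=15 at depth 1
Step 7: exit scope (depth=0)
Step 8: declare a=81 at depth 0
Step 9: declare f=(read a)=81 at depth 0
Step 10: enter scope (depth=1)
Step 11: declare f=(read a)=81 at depth 1
Step 12: enter scope (depth=2)
Visible at query point: a=81 d=15 f=81

Answer: 1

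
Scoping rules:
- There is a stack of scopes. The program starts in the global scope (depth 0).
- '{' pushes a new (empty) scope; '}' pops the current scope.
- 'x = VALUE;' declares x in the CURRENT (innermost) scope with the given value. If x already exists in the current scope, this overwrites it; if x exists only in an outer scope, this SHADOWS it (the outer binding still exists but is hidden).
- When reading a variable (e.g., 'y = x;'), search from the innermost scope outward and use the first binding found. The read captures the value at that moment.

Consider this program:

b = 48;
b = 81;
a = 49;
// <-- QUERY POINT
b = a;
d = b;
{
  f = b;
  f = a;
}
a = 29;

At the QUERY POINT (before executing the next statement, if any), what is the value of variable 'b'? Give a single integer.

Step 1: declare b=48 at depth 0
Step 2: declare b=81 at depth 0
Step 3: declare a=49 at depth 0
Visible at query point: a=49 b=81

Answer: 81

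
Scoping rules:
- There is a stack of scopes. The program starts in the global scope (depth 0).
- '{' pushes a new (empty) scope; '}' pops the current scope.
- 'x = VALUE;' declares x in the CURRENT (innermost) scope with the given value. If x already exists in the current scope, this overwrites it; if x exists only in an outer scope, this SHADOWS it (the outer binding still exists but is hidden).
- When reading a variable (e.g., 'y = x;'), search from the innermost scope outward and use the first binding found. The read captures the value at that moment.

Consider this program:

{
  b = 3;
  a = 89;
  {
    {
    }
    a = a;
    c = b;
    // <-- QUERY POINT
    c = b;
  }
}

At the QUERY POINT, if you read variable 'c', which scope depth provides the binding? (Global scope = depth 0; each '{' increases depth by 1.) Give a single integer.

Step 1: enter scope (depth=1)
Step 2: declare b=3 at depth 1
Step 3: declare a=89 at depth 1
Step 4: enter scope (depth=2)
Step 5: enter scope (depth=3)
Step 6: exit scope (depth=2)
Step 7: declare a=(read a)=89 at depth 2
Step 8: declare c=(read b)=3 at depth 2
Visible at query point: a=89 b=3 c=3

Answer: 2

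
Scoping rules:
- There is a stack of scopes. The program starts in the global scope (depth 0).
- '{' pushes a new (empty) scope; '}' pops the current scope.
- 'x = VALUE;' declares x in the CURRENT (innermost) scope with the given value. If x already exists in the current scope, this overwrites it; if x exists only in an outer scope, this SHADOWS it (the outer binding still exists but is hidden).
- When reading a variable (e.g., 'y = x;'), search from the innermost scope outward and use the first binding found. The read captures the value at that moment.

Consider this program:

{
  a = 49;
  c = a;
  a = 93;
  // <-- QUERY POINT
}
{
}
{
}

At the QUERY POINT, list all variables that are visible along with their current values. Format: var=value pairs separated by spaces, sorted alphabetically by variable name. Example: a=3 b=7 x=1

Step 1: enter scope (depth=1)
Step 2: declare a=49 at depth 1
Step 3: declare c=(read a)=49 at depth 1
Step 4: declare a=93 at depth 1
Visible at query point: a=93 c=49

Answer: a=93 c=49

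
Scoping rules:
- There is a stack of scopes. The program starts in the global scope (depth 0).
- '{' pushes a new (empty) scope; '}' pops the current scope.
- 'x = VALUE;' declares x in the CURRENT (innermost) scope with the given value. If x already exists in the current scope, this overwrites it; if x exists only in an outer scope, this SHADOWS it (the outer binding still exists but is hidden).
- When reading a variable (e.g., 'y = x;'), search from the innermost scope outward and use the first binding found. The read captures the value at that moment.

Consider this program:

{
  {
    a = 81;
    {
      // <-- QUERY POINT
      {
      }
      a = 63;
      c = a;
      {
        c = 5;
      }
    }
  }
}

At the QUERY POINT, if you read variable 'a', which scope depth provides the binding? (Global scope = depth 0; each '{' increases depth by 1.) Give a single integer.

Answer: 2

Derivation:
Step 1: enter scope (depth=1)
Step 2: enter scope (depth=2)
Step 3: declare a=81 at depth 2
Step 4: enter scope (depth=3)
Visible at query point: a=81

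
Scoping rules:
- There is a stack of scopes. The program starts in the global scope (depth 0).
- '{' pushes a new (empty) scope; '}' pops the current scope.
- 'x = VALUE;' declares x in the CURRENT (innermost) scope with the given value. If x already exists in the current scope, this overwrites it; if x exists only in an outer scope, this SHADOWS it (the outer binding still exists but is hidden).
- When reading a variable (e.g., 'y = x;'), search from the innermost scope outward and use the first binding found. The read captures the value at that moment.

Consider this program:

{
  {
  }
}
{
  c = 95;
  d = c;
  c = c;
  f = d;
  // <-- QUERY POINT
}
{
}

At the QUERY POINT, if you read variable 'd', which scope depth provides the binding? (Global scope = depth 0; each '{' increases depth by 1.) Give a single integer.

Answer: 1

Derivation:
Step 1: enter scope (depth=1)
Step 2: enter scope (depth=2)
Step 3: exit scope (depth=1)
Step 4: exit scope (depth=0)
Step 5: enter scope (depth=1)
Step 6: declare c=95 at depth 1
Step 7: declare d=(read c)=95 at depth 1
Step 8: declare c=(read c)=95 at depth 1
Step 9: declare f=(read d)=95 at depth 1
Visible at query point: c=95 d=95 f=95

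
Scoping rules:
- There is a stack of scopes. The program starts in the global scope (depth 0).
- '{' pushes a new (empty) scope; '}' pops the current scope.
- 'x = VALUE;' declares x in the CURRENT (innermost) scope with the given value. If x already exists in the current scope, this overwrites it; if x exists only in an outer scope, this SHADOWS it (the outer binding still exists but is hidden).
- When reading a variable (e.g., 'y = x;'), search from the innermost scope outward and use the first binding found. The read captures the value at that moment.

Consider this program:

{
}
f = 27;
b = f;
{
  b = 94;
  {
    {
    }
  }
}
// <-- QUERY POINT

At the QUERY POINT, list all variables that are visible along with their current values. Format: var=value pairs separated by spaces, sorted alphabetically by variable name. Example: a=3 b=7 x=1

Step 1: enter scope (depth=1)
Step 2: exit scope (depth=0)
Step 3: declare f=27 at depth 0
Step 4: declare b=(read f)=27 at depth 0
Step 5: enter scope (depth=1)
Step 6: declare b=94 at depth 1
Step 7: enter scope (depth=2)
Step 8: enter scope (depth=3)
Step 9: exit scope (depth=2)
Step 10: exit scope (depth=1)
Step 11: exit scope (depth=0)
Visible at query point: b=27 f=27

Answer: b=27 f=27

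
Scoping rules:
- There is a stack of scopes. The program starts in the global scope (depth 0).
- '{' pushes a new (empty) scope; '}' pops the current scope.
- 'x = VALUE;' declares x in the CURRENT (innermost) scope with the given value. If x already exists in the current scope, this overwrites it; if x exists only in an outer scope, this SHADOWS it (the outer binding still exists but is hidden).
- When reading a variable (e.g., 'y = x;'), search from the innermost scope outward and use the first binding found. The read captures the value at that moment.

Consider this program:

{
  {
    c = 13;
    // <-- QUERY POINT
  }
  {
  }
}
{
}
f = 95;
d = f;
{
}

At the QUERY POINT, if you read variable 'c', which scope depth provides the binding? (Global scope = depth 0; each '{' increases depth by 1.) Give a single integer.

Answer: 2

Derivation:
Step 1: enter scope (depth=1)
Step 2: enter scope (depth=2)
Step 3: declare c=13 at depth 2
Visible at query point: c=13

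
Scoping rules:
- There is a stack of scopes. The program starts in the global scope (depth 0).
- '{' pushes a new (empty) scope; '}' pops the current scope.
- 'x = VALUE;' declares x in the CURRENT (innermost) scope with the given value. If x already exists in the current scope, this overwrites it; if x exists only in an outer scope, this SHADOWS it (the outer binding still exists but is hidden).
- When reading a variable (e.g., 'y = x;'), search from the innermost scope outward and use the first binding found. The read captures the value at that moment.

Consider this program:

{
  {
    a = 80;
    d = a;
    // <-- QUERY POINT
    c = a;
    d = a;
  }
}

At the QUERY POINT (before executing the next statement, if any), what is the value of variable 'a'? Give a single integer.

Step 1: enter scope (depth=1)
Step 2: enter scope (depth=2)
Step 3: declare a=80 at depth 2
Step 4: declare d=(read a)=80 at depth 2
Visible at query point: a=80 d=80

Answer: 80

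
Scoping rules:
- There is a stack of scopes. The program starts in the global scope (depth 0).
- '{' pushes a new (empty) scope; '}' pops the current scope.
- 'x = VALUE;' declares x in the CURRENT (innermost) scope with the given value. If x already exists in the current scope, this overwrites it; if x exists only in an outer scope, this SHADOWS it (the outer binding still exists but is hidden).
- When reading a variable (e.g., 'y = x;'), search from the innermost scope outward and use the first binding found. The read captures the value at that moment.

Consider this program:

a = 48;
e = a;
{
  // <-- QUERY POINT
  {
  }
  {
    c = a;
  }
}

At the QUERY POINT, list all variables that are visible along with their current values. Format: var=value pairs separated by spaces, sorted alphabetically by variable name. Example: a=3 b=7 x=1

Answer: a=48 e=48

Derivation:
Step 1: declare a=48 at depth 0
Step 2: declare e=(read a)=48 at depth 0
Step 3: enter scope (depth=1)
Visible at query point: a=48 e=48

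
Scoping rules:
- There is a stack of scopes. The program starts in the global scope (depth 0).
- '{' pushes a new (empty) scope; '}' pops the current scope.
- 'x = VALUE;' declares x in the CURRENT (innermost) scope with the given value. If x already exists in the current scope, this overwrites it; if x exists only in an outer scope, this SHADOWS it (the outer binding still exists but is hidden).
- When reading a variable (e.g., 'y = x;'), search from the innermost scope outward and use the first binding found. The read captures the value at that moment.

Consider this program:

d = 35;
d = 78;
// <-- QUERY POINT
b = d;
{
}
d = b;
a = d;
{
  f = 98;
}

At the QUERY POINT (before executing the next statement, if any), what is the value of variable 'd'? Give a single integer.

Step 1: declare d=35 at depth 0
Step 2: declare d=78 at depth 0
Visible at query point: d=78

Answer: 78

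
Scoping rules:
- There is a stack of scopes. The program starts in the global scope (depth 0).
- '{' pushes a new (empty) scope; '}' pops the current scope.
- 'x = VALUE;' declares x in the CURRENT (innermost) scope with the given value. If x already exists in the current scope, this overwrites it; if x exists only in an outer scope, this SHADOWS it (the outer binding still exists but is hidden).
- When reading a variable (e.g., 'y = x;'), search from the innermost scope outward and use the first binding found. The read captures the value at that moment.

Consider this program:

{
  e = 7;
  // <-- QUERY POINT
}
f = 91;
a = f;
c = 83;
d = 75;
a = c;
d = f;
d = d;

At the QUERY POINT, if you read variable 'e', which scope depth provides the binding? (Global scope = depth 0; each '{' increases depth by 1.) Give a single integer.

Step 1: enter scope (depth=1)
Step 2: declare e=7 at depth 1
Visible at query point: e=7

Answer: 1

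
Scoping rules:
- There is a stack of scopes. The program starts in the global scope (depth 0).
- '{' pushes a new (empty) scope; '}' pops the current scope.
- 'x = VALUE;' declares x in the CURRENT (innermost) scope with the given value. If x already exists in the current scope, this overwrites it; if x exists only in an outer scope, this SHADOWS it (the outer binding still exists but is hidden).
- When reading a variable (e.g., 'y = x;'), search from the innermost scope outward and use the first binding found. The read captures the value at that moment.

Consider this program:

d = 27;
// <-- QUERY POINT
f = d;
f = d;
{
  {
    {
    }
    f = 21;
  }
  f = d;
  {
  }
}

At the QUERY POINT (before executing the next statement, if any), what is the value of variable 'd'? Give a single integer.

Answer: 27

Derivation:
Step 1: declare d=27 at depth 0
Visible at query point: d=27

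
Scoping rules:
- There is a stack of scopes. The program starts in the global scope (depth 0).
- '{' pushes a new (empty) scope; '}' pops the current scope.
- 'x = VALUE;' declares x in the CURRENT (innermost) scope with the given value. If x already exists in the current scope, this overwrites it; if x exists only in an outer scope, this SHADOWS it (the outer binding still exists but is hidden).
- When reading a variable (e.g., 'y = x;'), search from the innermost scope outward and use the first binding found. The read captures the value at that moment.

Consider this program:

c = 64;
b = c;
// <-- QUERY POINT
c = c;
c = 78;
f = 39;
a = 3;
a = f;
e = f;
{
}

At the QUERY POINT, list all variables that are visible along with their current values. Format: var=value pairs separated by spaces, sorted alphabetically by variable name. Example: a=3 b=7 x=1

Answer: b=64 c=64

Derivation:
Step 1: declare c=64 at depth 0
Step 2: declare b=(read c)=64 at depth 0
Visible at query point: b=64 c=64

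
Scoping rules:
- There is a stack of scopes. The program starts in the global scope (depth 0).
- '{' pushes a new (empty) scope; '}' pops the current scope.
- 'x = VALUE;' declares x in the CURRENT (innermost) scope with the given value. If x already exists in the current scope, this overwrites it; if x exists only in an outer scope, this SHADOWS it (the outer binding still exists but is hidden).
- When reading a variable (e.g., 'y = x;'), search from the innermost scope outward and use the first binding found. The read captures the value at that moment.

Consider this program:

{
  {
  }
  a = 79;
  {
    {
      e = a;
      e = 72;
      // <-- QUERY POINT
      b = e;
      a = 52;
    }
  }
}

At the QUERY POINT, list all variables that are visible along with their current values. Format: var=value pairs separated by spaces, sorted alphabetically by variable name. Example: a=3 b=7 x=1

Step 1: enter scope (depth=1)
Step 2: enter scope (depth=2)
Step 3: exit scope (depth=1)
Step 4: declare a=79 at depth 1
Step 5: enter scope (depth=2)
Step 6: enter scope (depth=3)
Step 7: declare e=(read a)=79 at depth 3
Step 8: declare e=72 at depth 3
Visible at query point: a=79 e=72

Answer: a=79 e=72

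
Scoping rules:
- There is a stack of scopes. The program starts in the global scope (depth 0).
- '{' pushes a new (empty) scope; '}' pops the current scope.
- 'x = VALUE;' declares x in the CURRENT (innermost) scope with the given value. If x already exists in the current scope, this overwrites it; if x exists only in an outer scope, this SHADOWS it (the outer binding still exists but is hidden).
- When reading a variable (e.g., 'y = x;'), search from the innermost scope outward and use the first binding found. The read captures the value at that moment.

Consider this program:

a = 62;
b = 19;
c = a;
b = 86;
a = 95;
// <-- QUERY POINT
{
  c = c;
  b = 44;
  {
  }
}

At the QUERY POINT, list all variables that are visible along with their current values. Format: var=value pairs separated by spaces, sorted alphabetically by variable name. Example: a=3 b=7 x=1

Step 1: declare a=62 at depth 0
Step 2: declare b=19 at depth 0
Step 3: declare c=(read a)=62 at depth 0
Step 4: declare b=86 at depth 0
Step 5: declare a=95 at depth 0
Visible at query point: a=95 b=86 c=62

Answer: a=95 b=86 c=62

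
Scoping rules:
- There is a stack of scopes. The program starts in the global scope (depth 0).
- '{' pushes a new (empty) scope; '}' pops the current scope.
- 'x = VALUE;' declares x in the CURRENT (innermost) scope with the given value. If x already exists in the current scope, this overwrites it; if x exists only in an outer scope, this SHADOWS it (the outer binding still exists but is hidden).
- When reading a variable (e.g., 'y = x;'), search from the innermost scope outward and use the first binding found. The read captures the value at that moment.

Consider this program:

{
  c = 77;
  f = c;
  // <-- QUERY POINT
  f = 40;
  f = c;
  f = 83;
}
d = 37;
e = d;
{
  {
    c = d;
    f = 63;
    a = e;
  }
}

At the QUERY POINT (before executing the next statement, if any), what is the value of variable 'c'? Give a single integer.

Step 1: enter scope (depth=1)
Step 2: declare c=77 at depth 1
Step 3: declare f=(read c)=77 at depth 1
Visible at query point: c=77 f=77

Answer: 77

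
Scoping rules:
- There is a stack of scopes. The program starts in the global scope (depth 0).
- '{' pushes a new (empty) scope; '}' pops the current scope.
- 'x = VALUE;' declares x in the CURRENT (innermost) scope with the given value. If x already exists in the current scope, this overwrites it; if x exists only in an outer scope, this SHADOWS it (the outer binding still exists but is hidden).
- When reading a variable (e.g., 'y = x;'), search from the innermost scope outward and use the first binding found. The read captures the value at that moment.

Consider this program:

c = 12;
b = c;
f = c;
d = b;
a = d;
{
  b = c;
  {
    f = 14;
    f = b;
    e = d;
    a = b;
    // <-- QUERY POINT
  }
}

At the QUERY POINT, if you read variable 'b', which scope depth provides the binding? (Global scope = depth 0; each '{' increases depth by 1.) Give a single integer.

Step 1: declare c=12 at depth 0
Step 2: declare b=(read c)=12 at depth 0
Step 3: declare f=(read c)=12 at depth 0
Step 4: declare d=(read b)=12 at depth 0
Step 5: declare a=(read d)=12 at depth 0
Step 6: enter scope (depth=1)
Step 7: declare b=(read c)=12 at depth 1
Step 8: enter scope (depth=2)
Step 9: declare f=14 at depth 2
Step 10: declare f=(read b)=12 at depth 2
Step 11: declare e=(read d)=12 at depth 2
Step 12: declare a=(read b)=12 at depth 2
Visible at query point: a=12 b=12 c=12 d=12 e=12 f=12

Answer: 1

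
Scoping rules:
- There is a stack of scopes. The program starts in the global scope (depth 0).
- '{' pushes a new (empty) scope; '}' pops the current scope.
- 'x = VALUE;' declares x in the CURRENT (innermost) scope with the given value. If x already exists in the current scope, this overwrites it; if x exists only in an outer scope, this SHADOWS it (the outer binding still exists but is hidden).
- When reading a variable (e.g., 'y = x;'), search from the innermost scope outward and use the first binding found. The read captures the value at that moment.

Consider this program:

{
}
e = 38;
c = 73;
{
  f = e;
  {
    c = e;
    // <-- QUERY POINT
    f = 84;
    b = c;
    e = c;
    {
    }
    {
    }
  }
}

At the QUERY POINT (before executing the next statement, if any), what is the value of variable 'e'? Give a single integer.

Answer: 38

Derivation:
Step 1: enter scope (depth=1)
Step 2: exit scope (depth=0)
Step 3: declare e=38 at depth 0
Step 4: declare c=73 at depth 0
Step 5: enter scope (depth=1)
Step 6: declare f=(read e)=38 at depth 1
Step 7: enter scope (depth=2)
Step 8: declare c=(read e)=38 at depth 2
Visible at query point: c=38 e=38 f=38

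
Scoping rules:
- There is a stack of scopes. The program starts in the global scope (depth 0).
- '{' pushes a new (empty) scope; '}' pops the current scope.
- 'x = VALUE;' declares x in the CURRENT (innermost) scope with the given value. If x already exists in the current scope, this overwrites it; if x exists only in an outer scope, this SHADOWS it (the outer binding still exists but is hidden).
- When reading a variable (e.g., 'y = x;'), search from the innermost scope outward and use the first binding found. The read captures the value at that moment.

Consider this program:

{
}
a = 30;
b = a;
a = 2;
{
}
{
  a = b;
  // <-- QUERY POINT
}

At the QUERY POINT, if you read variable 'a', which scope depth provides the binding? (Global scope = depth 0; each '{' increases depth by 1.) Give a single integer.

Step 1: enter scope (depth=1)
Step 2: exit scope (depth=0)
Step 3: declare a=30 at depth 0
Step 4: declare b=(read a)=30 at depth 0
Step 5: declare a=2 at depth 0
Step 6: enter scope (depth=1)
Step 7: exit scope (depth=0)
Step 8: enter scope (depth=1)
Step 9: declare a=(read b)=30 at depth 1
Visible at query point: a=30 b=30

Answer: 1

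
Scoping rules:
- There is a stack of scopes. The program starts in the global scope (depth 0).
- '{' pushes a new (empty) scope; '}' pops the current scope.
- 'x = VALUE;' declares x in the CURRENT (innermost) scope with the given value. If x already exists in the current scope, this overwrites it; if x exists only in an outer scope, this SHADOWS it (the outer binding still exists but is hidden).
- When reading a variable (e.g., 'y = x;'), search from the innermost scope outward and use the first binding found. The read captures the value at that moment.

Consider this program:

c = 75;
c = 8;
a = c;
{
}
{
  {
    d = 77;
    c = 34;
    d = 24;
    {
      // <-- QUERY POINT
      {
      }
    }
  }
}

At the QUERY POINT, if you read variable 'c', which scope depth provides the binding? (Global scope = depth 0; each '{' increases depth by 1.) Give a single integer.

Step 1: declare c=75 at depth 0
Step 2: declare c=8 at depth 0
Step 3: declare a=(read c)=8 at depth 0
Step 4: enter scope (depth=1)
Step 5: exit scope (depth=0)
Step 6: enter scope (depth=1)
Step 7: enter scope (depth=2)
Step 8: declare d=77 at depth 2
Step 9: declare c=34 at depth 2
Step 10: declare d=24 at depth 2
Step 11: enter scope (depth=3)
Visible at query point: a=8 c=34 d=24

Answer: 2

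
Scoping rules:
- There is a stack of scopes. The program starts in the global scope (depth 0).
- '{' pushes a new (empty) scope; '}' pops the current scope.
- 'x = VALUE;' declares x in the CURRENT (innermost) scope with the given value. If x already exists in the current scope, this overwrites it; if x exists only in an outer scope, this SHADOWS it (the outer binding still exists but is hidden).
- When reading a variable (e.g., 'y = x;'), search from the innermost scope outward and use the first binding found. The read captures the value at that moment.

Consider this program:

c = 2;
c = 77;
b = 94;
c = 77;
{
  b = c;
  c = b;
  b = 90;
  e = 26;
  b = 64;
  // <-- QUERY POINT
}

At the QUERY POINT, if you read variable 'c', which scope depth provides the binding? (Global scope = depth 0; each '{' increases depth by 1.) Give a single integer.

Answer: 1

Derivation:
Step 1: declare c=2 at depth 0
Step 2: declare c=77 at depth 0
Step 3: declare b=94 at depth 0
Step 4: declare c=77 at depth 0
Step 5: enter scope (depth=1)
Step 6: declare b=(read c)=77 at depth 1
Step 7: declare c=(read b)=77 at depth 1
Step 8: declare b=90 at depth 1
Step 9: declare e=26 at depth 1
Step 10: declare b=64 at depth 1
Visible at query point: b=64 c=77 e=26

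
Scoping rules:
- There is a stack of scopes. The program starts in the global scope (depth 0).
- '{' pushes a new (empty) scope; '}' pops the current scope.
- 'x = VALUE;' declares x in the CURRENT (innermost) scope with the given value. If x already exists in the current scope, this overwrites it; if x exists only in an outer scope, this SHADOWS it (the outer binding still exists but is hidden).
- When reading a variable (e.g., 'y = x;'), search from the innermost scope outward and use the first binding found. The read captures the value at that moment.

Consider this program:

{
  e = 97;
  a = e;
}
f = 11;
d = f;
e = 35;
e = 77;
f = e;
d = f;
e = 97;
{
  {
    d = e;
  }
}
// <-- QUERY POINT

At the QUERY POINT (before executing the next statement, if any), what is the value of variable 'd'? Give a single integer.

Answer: 77

Derivation:
Step 1: enter scope (depth=1)
Step 2: declare e=97 at depth 1
Step 3: declare a=(read e)=97 at depth 1
Step 4: exit scope (depth=0)
Step 5: declare f=11 at depth 0
Step 6: declare d=(read f)=11 at depth 0
Step 7: declare e=35 at depth 0
Step 8: declare e=77 at depth 0
Step 9: declare f=(read e)=77 at depth 0
Step 10: declare d=(read f)=77 at depth 0
Step 11: declare e=97 at depth 0
Step 12: enter scope (depth=1)
Step 13: enter scope (depth=2)
Step 14: declare d=(read e)=97 at depth 2
Step 15: exit scope (depth=1)
Step 16: exit scope (depth=0)
Visible at query point: d=77 e=97 f=77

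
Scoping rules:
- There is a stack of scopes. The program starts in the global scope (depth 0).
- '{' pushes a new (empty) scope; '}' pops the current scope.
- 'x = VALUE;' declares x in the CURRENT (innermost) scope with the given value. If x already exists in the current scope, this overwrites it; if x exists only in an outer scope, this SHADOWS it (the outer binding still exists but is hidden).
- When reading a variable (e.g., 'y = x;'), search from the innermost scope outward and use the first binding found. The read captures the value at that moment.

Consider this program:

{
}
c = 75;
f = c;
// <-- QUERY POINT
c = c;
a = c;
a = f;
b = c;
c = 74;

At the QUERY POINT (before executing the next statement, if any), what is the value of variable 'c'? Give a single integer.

Step 1: enter scope (depth=1)
Step 2: exit scope (depth=0)
Step 3: declare c=75 at depth 0
Step 4: declare f=(read c)=75 at depth 0
Visible at query point: c=75 f=75

Answer: 75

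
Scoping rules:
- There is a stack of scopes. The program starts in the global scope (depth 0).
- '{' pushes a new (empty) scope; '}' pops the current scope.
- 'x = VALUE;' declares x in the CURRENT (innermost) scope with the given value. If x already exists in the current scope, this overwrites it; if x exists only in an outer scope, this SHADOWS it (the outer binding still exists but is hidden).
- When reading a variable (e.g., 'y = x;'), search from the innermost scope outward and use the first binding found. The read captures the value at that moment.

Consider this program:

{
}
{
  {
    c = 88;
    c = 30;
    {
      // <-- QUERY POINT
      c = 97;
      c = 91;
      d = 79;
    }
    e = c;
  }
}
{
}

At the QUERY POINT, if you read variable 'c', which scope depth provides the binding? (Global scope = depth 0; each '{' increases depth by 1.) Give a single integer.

Step 1: enter scope (depth=1)
Step 2: exit scope (depth=0)
Step 3: enter scope (depth=1)
Step 4: enter scope (depth=2)
Step 5: declare c=88 at depth 2
Step 6: declare c=30 at depth 2
Step 7: enter scope (depth=3)
Visible at query point: c=30

Answer: 2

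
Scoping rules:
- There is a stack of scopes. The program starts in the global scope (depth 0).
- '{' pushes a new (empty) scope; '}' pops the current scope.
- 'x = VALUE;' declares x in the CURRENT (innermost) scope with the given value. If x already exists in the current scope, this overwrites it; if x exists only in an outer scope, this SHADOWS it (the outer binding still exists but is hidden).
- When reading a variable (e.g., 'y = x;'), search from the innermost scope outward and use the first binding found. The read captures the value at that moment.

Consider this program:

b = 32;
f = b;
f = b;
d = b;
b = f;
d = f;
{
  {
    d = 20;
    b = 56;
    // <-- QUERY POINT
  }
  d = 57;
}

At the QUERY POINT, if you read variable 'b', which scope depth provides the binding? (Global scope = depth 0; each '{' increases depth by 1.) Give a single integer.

Answer: 2

Derivation:
Step 1: declare b=32 at depth 0
Step 2: declare f=(read b)=32 at depth 0
Step 3: declare f=(read b)=32 at depth 0
Step 4: declare d=(read b)=32 at depth 0
Step 5: declare b=(read f)=32 at depth 0
Step 6: declare d=(read f)=32 at depth 0
Step 7: enter scope (depth=1)
Step 8: enter scope (depth=2)
Step 9: declare d=20 at depth 2
Step 10: declare b=56 at depth 2
Visible at query point: b=56 d=20 f=32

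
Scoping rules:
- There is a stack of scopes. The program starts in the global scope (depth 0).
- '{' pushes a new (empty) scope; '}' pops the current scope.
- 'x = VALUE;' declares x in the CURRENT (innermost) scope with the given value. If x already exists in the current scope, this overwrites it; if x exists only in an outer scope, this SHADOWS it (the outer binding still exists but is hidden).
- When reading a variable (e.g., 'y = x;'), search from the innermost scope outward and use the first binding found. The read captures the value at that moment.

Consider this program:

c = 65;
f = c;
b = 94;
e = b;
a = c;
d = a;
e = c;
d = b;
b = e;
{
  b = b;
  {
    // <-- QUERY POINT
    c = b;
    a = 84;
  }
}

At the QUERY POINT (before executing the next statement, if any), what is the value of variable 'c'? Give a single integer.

Step 1: declare c=65 at depth 0
Step 2: declare f=(read c)=65 at depth 0
Step 3: declare b=94 at depth 0
Step 4: declare e=(read b)=94 at depth 0
Step 5: declare a=(read c)=65 at depth 0
Step 6: declare d=(read a)=65 at depth 0
Step 7: declare e=(read c)=65 at depth 0
Step 8: declare d=(read b)=94 at depth 0
Step 9: declare b=(read e)=65 at depth 0
Step 10: enter scope (depth=1)
Step 11: declare b=(read b)=65 at depth 1
Step 12: enter scope (depth=2)
Visible at query point: a=65 b=65 c=65 d=94 e=65 f=65

Answer: 65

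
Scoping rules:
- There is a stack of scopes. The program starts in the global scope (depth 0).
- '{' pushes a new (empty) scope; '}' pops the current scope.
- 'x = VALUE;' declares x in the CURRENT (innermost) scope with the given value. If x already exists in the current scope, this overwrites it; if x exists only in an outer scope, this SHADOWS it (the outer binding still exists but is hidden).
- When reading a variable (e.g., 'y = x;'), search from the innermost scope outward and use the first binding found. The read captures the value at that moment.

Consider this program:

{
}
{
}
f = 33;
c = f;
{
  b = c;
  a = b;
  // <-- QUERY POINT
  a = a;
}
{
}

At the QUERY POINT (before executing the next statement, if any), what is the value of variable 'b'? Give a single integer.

Answer: 33

Derivation:
Step 1: enter scope (depth=1)
Step 2: exit scope (depth=0)
Step 3: enter scope (depth=1)
Step 4: exit scope (depth=0)
Step 5: declare f=33 at depth 0
Step 6: declare c=(read f)=33 at depth 0
Step 7: enter scope (depth=1)
Step 8: declare b=(read c)=33 at depth 1
Step 9: declare a=(read b)=33 at depth 1
Visible at query point: a=33 b=33 c=33 f=33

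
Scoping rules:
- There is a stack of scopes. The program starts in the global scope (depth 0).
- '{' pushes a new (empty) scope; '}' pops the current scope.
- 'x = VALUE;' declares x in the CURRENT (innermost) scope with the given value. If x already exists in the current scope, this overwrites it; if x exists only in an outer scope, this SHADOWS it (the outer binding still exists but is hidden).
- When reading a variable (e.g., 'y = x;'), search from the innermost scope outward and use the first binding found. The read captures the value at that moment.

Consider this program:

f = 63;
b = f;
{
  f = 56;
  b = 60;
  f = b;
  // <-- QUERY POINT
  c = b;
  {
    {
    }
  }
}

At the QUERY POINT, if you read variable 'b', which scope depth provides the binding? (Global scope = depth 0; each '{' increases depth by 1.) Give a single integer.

Answer: 1

Derivation:
Step 1: declare f=63 at depth 0
Step 2: declare b=(read f)=63 at depth 0
Step 3: enter scope (depth=1)
Step 4: declare f=56 at depth 1
Step 5: declare b=60 at depth 1
Step 6: declare f=(read b)=60 at depth 1
Visible at query point: b=60 f=60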